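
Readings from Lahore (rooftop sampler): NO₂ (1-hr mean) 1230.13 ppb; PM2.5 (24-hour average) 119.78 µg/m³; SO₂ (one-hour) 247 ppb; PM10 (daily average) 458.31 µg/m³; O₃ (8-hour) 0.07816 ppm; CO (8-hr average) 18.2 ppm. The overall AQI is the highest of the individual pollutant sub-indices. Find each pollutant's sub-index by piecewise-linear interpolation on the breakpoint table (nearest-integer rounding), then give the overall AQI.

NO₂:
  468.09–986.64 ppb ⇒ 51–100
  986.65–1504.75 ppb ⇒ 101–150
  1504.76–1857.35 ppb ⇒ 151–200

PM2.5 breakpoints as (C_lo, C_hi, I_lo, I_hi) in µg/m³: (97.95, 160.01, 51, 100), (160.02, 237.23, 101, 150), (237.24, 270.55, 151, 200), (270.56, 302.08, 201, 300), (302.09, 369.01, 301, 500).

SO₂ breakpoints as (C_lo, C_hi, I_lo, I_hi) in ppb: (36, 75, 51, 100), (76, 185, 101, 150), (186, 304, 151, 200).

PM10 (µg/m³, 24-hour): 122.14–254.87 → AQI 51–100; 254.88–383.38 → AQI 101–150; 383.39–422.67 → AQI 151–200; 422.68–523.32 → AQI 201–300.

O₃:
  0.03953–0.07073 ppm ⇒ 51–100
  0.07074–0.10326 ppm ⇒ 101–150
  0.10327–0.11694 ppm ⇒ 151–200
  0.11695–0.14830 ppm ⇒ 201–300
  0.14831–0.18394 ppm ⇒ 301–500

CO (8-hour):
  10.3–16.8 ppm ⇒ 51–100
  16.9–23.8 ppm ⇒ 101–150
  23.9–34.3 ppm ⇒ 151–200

236

NO₂: 1230.13 ∈ [986.65, 1504.75] ↔ index [101, 150].
101 + (1230.13−986.65)·(150−101)/(1504.75−986.65) = 101 + 243.48·49/518.10 ≈ 124.03, so AQI = 124.
PM2.5: 119.78 ∈ [97.95, 160.01] ↔ index [51, 100].
51 + (119.78−97.95)·(100−51)/(160.01−97.95) = 51 + 21.83·49/62.06 ≈ 68.24, so AQI = 68.
SO₂: 247 ∈ [186, 304] ↔ index [151, 200].
151 + (247−186)·(200−151)/(304−186) = 151 + 61·49/118 ≈ 176.33, so AQI = 176.
PM10 458.31: bracket 422.68–523.32 → index 201–300; slope 99/100.64, offset 35.63.
AQI = 201 + 99/100.64·35.63 ≈ 236.05 ⇒ 236.
O₃: row 0.07074–0.10326 (AQI 101–150). (150−101)·(0.07816−0.07074)/(0.10326−0.07074) + 101 = 49·0.00742/0.03252 + 101 ≈ 112.18 → 112.
CO: 18.2 lies in 16.9–23.8, so I_lo=101, I_hi=150, C_lo=16.9, C_hi=23.8.
(150−101)/(23.8−16.9) × (18.2−16.9) + 101 = 49/6.9 × 1.3 + 101 ≈ 110.23 → 110.
Sub-indices: NO₂→124, PM2.5→68, SO₂→176, PM10→236, O₃→112, CO→110. Overall AQI = max = 236; dominant pollutant is PM10.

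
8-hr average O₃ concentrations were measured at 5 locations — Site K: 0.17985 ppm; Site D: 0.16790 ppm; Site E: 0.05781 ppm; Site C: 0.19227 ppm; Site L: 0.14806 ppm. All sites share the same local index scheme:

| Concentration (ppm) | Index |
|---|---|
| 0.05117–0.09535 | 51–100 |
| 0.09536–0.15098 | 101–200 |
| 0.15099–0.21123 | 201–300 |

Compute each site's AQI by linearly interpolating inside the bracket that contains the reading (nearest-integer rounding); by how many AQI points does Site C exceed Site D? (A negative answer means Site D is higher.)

40

Site K: row 0.15099–0.21123 (AQI 201–300). (300−201)·(0.17985−0.15099)/(0.21123−0.15099) + 201 = 99·0.02886/0.06024 + 201 ≈ 248.43 → 248.
Site D: 0.16790 ∈ [0.15099, 0.21123] ↔ index [201, 300].
201 + (0.16790−0.15099)·(300−201)/(0.21123−0.15099) = 201 + 0.01691·99/0.06024 ≈ 228.79, so AQI = 229.
Site E: row 0.05117–0.09535 (AQI 51–100). (100−51)·(0.05781−0.05117)/(0.09535−0.05117) + 51 = 49·0.00664/0.04418 + 51 ≈ 58.36 → 58.
Site C: row 0.15099–0.21123 (AQI 201–300). (300−201)·(0.19227−0.15099)/(0.21123−0.15099) + 201 = 99·0.04128/0.06024 + 201 ≈ 268.84 → 269.
Site L 0.14806: bracket 0.09536–0.15098 → index 101–200; slope 99/0.05562, offset 0.05270.
AQI = 101 + 99/0.05562·0.05270 ≈ 194.80 ⇒ 195.
AQIs: Site K=248, Site D=229, Site E=58, Site C=269, Site L=195. Site C (269) − Site D (229) = 40.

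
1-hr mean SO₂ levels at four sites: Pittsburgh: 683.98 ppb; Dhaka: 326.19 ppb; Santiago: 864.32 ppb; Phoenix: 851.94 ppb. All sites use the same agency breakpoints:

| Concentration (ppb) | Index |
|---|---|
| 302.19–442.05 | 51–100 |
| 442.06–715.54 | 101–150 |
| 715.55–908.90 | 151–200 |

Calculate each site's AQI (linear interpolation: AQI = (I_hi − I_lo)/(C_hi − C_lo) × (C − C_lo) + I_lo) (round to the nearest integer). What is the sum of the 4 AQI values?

578

Pittsburgh: row 442.06–715.54 (AQI 101–150). (150−101)·(683.98−442.06)/(715.54−442.06) + 101 = 49·241.92/273.48 + 101 ≈ 144.35 → 144.
Dhaka 326.19: bracket 302.19–442.05 → index 51–100; slope 49/139.86, offset 24.00.
AQI = 51 + 49/139.86·24.00 ≈ 59.41 ⇒ 59.
Santiago: 864.32 lies in 715.55–908.90, so I_lo=151, I_hi=200, C_lo=715.55, C_hi=908.90.
(200−151)/(908.90−715.55) × (864.32−715.55) + 151 = 49/193.35 × 148.77 + 151 ≈ 188.70 → 189.
Phoenix: 851.94 lies in 715.55–908.90, so I_lo=151, I_hi=200, C_lo=715.55, C_hi=908.90.
(200−151)/(908.90−715.55) × (851.94−715.55) + 151 = 49/193.35 × 136.39 + 151 ≈ 185.56 → 186.
AQIs: Pittsburgh=144, Dhaka=59, Santiago=189, Phoenix=186. Sum = 144 + 59 + 189 + 186 = 578.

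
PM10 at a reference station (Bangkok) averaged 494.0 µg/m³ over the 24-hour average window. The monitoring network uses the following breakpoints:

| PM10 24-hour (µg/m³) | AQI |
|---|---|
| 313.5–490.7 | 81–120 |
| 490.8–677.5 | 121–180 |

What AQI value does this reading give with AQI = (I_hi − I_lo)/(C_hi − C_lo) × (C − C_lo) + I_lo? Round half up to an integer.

PM10: row 490.8–677.5 (AQI 121–180). (180−121)·(494.0−490.8)/(677.5−490.8) + 121 = 59·3.2/186.7 + 121 ≈ 122.01 → 122.

122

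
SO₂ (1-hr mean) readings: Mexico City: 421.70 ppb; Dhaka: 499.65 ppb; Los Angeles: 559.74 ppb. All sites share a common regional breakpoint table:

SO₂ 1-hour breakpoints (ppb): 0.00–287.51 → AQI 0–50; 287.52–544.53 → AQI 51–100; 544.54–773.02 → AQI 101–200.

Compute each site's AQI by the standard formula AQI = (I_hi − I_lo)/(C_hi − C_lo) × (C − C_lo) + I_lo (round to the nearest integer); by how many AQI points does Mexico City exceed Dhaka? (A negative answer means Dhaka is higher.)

Mexico City: 421.70 lies in 287.52–544.53, so I_lo=51, I_hi=100, C_lo=287.52, C_hi=544.53.
(100−51)/(544.53−287.52) × (421.70−287.52) + 51 = 49/257.01 × 134.18 + 51 ≈ 76.58 → 77.
Dhaka 499.65: bracket 287.52–544.53 → index 51–100; slope 49/257.01, offset 212.13.
AQI = 51 + 49/257.01·212.13 ≈ 91.44 ⇒ 91.
Los Angeles: 559.74 ∈ [544.54, 773.02] ↔ index [101, 200].
101 + (559.74−544.54)·(200−101)/(773.02−544.54) = 101 + 15.20·99/228.48 ≈ 107.59, so AQI = 108.
AQIs: Mexico City=77, Dhaka=91, Los Angeles=108. Mexico City (77) − Dhaka (91) = -14.

-14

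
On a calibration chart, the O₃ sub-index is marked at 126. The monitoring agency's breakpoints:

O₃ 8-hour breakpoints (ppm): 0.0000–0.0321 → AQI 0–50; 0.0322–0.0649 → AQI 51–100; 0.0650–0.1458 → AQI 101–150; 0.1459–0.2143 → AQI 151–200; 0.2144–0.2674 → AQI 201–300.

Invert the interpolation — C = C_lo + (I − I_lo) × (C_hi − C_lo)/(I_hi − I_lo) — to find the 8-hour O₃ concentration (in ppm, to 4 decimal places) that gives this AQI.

0.1062

AQI 126 lies in the 101–150 band, which corresponds to 0.0650–0.1458 ppm.
C = 0.0650 + (126−101)×(0.1458−0.0650)/(150−101) = 0.0650 + 25×0.0808/49 ≈ 0.106224 ppm → 0.1062 ppm to 4 dp.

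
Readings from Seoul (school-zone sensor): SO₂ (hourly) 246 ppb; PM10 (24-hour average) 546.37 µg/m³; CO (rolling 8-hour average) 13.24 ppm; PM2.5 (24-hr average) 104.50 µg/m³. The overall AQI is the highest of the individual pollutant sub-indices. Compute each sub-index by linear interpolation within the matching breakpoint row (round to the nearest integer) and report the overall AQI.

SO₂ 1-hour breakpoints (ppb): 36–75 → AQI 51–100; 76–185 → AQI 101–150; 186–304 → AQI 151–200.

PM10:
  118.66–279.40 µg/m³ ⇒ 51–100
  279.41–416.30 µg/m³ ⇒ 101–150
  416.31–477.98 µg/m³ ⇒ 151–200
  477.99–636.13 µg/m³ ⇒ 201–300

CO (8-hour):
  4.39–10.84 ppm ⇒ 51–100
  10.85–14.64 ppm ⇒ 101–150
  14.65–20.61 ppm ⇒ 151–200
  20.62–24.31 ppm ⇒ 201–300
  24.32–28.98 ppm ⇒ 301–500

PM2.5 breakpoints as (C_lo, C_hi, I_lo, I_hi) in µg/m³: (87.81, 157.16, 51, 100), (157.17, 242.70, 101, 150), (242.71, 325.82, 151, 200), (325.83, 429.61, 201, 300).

SO₂: 246 lies in 186–304, so I_lo=151, I_hi=200, C_lo=186, C_hi=304.
(200−151)/(304−186) × (246−186) + 151 = 49/118 × 60 + 151 ≈ 175.92 → 176.
PM10: 546.37 lies in 477.99–636.13, so I_lo=201, I_hi=300, C_lo=477.99, C_hi=636.13.
(300−201)/(636.13−477.99) × (546.37−477.99) + 201 = 99/158.14 × 68.38 + 201 ≈ 243.81 → 244.
CO: 13.24 lies in 10.85–14.64, so I_lo=101, I_hi=150, C_lo=10.85, C_hi=14.64.
(150−101)/(14.64−10.85) × (13.24−10.85) + 101 = 49/3.79 × 2.39 + 101 ≈ 131.90 → 132.
PM2.5 104.50: bracket 87.81–157.16 → index 51–100; slope 49/69.35, offset 16.69.
AQI = 51 + 49/69.35·16.69 ≈ 62.79 ⇒ 63.
Sub-indices: SO₂→176, PM10→244, CO→132, PM2.5→63. Overall AQI = max = 244; dominant pollutant is PM10.

244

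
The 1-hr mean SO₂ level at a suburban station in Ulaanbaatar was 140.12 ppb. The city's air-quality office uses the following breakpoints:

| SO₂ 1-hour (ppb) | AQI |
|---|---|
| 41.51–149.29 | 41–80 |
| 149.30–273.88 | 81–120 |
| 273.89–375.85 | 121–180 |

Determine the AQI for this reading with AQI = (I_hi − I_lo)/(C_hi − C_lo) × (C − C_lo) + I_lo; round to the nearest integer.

SO₂ 140.12: bracket 41.51–149.29 → index 41–80; slope 39/107.78, offset 98.61.
AQI = 41 + 39/107.78·98.61 ≈ 76.68 ⇒ 77.

77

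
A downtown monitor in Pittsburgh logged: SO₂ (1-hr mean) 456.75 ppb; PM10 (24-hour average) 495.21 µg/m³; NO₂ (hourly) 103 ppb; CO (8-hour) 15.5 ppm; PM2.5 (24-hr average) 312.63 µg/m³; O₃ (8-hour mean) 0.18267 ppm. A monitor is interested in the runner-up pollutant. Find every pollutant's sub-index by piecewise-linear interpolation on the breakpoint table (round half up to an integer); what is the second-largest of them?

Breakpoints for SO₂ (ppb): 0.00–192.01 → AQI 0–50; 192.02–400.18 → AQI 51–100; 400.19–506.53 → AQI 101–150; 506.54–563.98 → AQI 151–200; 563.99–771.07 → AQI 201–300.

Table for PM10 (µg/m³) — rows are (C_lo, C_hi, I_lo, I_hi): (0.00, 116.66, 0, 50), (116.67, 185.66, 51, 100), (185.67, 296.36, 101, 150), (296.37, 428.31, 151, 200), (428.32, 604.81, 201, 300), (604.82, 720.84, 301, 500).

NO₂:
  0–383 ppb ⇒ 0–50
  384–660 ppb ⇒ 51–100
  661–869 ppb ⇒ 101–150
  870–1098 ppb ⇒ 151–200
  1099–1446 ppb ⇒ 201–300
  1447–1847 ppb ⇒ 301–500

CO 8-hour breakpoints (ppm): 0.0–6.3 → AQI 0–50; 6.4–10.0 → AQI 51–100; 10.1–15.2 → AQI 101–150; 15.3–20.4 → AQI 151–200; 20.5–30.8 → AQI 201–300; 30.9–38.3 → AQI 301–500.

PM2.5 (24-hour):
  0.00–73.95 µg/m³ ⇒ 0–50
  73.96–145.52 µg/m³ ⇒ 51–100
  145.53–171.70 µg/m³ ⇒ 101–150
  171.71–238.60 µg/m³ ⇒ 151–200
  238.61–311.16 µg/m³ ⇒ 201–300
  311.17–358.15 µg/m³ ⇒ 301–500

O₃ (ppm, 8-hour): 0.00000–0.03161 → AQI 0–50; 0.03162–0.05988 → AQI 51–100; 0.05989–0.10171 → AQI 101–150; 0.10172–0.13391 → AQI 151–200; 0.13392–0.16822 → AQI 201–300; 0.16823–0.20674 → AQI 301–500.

307

SO₂: 456.75 ∈ [400.19, 506.53] ↔ index [101, 150].
101 + (456.75−400.19)·(150−101)/(506.53−400.19) = 101 + 56.56·49/106.34 ≈ 127.06, so AQI = 127.
PM10: row 428.32–604.81 (AQI 201–300). (300−201)·(495.21−428.32)/(604.81−428.32) + 201 = 99·66.89/176.49 + 201 ≈ 238.52 → 239.
NO₂: 103 lies in 0–383, so I_lo=0, I_hi=50, C_lo=0, C_hi=383.
(50−0)/(383−0) × (103−0) + 0 = 50/383 × 103 + 0 ≈ 13.45 → 13.
CO: 15.5 ∈ [15.3, 20.4] ↔ index [151, 200].
151 + (15.5−15.3)·(200−151)/(20.4−15.3) = 151 + 0.2·49/5.1 ≈ 152.92, so AQI = 153.
PM2.5: 312.63 ∈ [311.17, 358.15] ↔ index [301, 500].
301 + (312.63−311.17)·(500−301)/(358.15−311.17) = 301 + 1.46·199/46.98 ≈ 307.18, so AQI = 307.
O₃: 0.18267 lies in 0.16823–0.20674, so I_lo=301, I_hi=500, C_lo=0.16823, C_hi=0.20674.
(500−301)/(0.20674−0.16823) × (0.18267−0.16823) + 301 = 199/0.03851 × 0.01444 + 301 ≈ 375.62 → 376.
Sub-indices: SO₂→127, PM10→239, NO₂→13, CO→153, PM2.5→307, O₃→376. Ranked high→low: 376, 307, 239, 153, 127, 13. Second-highest sub-index = 307.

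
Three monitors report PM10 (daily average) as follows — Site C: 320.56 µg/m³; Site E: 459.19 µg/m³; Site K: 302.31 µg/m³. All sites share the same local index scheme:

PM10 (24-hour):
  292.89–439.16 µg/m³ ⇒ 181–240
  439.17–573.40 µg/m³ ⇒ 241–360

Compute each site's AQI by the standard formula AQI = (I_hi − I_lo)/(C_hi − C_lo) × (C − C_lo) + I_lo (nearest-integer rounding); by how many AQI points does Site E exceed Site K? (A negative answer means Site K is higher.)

74

Site C 320.56: bracket 292.89–439.16 → index 181–240; slope 59/146.27, offset 27.67.
AQI = 181 + 59/146.27·27.67 ≈ 192.16 ⇒ 192.
Site E 459.19: bracket 439.17–573.40 → index 241–360; slope 119/134.23, offset 20.02.
AQI = 241 + 119/134.23·20.02 ≈ 258.75 ⇒ 259.
Site K 302.31: bracket 292.89–439.16 → index 181–240; slope 59/146.27, offset 9.42.
AQI = 181 + 59/146.27·9.42 ≈ 184.80 ⇒ 185.
AQIs: Site C=192, Site E=259, Site K=185. Site E (259) − Site K (185) = 74.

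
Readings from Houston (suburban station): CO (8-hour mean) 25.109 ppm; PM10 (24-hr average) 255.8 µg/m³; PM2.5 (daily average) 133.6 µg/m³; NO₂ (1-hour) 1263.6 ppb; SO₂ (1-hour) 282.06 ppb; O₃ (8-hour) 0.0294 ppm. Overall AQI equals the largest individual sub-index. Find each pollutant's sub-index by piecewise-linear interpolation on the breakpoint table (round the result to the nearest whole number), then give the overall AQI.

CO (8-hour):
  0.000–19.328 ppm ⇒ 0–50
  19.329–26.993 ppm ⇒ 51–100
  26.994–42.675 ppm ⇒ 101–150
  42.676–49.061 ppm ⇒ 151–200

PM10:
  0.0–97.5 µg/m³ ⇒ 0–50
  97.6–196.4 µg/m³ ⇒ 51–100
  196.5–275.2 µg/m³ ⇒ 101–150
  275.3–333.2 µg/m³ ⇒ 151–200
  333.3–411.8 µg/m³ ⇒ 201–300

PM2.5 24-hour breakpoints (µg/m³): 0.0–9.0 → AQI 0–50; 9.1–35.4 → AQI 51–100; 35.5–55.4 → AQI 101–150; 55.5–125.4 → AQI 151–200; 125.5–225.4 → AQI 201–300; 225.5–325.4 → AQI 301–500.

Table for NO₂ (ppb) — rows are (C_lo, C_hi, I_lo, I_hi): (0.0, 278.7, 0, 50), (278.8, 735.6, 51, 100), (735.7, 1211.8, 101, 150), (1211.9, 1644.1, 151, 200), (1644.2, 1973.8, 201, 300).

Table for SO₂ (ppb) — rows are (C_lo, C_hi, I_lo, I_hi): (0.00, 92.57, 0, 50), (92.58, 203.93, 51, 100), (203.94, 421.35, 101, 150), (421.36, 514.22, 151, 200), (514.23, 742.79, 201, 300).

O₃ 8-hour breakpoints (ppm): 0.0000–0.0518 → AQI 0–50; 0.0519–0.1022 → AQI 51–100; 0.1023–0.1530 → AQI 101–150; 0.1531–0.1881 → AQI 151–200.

CO 25.109: bracket 19.329–26.993 → index 51–100; slope 49/7.664, offset 5.780.
AQI = 51 + 49/7.664·5.780 ≈ 87.95 ⇒ 88.
PM10: 255.8 ∈ [196.5, 275.2] ↔ index [101, 150].
101 + (255.8−196.5)·(150−101)/(275.2−196.5) = 101 + 59.3·49/78.7 ≈ 137.92, so AQI = 138.
PM2.5: row 125.5–225.4 (AQI 201–300). (300−201)·(133.6−125.5)/(225.4−125.5) + 201 = 99·8.1/99.9 + 201 ≈ 209.03 → 209.
NO₂: 1263.6 lies in 1211.9–1644.1, so I_lo=151, I_hi=200, C_lo=1211.9, C_hi=1644.1.
(200−151)/(1644.1−1211.9) × (1263.6−1211.9) + 151 = 49/432.2 × 51.7 + 151 ≈ 156.86 → 157.
SO₂: row 203.94–421.35 (AQI 101–150). (150−101)·(282.06−203.94)/(421.35−203.94) + 101 = 49·78.12/217.41 + 101 ≈ 118.61 → 119.
O₃ 0.0294: bracket 0.0000–0.0518 → index 0–50; slope 50/0.0518, offset 0.0294.
AQI = 0 + 50/0.0518·0.0294 ≈ 28.38 ⇒ 28.
Sub-indices: CO→88, PM10→138, PM2.5→209, NO₂→157, SO₂→119, O₃→28. Overall AQI = max = 209; dominant pollutant is PM2.5.

209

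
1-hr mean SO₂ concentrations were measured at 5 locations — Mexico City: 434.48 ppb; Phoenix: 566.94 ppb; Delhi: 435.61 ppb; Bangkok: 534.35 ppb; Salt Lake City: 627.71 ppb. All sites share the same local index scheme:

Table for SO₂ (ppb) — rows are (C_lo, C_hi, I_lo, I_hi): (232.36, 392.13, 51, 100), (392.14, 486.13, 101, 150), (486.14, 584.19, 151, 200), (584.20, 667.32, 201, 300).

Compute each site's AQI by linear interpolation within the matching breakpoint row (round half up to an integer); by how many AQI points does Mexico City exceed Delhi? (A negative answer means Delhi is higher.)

Mexico City 434.48: bracket 392.14–486.13 → index 101–150; slope 49/93.99, offset 42.34.
AQI = 101 + 49/93.99·42.34 ≈ 123.07 ⇒ 123.
Phoenix: 566.94 ∈ [486.14, 584.19] ↔ index [151, 200].
151 + (566.94−486.14)·(200−151)/(584.19−486.14) = 151 + 80.80·49/98.05 ≈ 191.38, so AQI = 191.
Delhi: 435.61 lies in 392.14–486.13, so I_lo=101, I_hi=150, C_lo=392.14, C_hi=486.13.
(150−101)/(486.13−392.14) × (435.61−392.14) + 101 = 49/93.99 × 43.47 + 101 ≈ 123.66 → 124.
Bangkok 534.35: bracket 486.14–584.19 → index 151–200; slope 49/98.05, offset 48.21.
AQI = 151 + 49/98.05·48.21 ≈ 175.09 ⇒ 175.
Salt Lake City 627.71: bracket 584.20–667.32 → index 201–300; slope 99/83.12, offset 43.51.
AQI = 201 + 99/83.12·43.51 ≈ 252.82 ⇒ 253.
AQIs: Mexico City=123, Phoenix=191, Delhi=124, Bangkok=175, Salt Lake City=253. Mexico City (123) − Delhi (124) = -1.

-1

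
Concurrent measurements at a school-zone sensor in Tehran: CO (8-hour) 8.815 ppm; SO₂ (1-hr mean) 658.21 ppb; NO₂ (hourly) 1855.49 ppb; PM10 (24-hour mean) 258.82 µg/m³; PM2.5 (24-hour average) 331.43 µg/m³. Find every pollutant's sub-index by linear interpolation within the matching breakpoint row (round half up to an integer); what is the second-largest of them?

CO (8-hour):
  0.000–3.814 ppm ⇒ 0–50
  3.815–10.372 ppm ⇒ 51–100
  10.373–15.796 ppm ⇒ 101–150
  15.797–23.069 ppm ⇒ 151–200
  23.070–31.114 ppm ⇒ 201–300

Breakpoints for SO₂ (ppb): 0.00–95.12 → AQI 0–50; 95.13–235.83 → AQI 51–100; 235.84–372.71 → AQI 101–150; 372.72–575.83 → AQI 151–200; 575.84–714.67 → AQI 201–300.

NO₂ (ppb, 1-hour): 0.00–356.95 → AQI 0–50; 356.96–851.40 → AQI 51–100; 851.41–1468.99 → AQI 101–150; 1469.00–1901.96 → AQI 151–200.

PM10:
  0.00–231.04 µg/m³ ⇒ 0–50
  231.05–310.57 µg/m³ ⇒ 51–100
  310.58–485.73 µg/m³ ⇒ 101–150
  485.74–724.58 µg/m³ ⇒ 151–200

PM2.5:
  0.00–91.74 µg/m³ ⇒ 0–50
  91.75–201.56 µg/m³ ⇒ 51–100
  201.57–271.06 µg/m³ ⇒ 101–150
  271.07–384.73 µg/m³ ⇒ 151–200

CO: 8.815 lies in 3.815–10.372, so I_lo=51, I_hi=100, C_lo=3.815, C_hi=10.372.
(100−51)/(10.372−3.815) × (8.815−3.815) + 51 = 49/6.557 × 5.000 + 51 ≈ 88.36 → 88.
SO₂: 658.21 ∈ [575.84, 714.67] ↔ index [201, 300].
201 + (658.21−575.84)·(300−201)/(714.67−575.84) = 201 + 82.37·99/138.83 ≈ 259.74, so AQI = 260.
NO₂: row 1469.00–1901.96 (AQI 151–200). (200−151)·(1855.49−1469.00)/(1901.96−1469.00) + 151 = 49·386.49/432.96 + 151 ≈ 194.74 → 195.
PM10: row 231.05–310.57 (AQI 51–100). (100−51)·(258.82−231.05)/(310.57−231.05) + 51 = 49·27.77/79.52 + 51 ≈ 68.11 → 68.
PM2.5: 331.43 lies in 271.07–384.73, so I_lo=151, I_hi=200, C_lo=271.07, C_hi=384.73.
(200−151)/(384.73−271.07) × (331.43−271.07) + 151 = 49/113.66 × 60.36 + 151 ≈ 177.02 → 177.
Sub-indices: CO→88, SO₂→260, NO₂→195, PM10→68, PM2.5→177. Ranked high→low: 260, 195, 177, 88, 68. Second-highest sub-index = 195.

195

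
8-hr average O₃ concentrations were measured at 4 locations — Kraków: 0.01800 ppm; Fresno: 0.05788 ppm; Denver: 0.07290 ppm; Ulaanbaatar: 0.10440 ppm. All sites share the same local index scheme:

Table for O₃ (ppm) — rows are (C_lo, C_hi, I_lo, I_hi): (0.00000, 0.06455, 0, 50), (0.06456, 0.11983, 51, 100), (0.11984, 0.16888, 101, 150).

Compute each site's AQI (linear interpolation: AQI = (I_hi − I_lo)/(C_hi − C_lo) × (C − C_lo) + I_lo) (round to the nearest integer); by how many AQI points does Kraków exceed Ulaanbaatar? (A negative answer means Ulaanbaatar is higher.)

-72

Kraków 0.01800: bracket 0.00000–0.06455 → index 0–50; slope 50/0.06455, offset 0.01800.
AQI = 0 + 50/0.06455·0.01800 ≈ 13.94 ⇒ 14.
Fresno: row 0.00000–0.06455 (AQI 0–50). (50−0)·(0.05788−0.00000)/(0.06455−0.00000) + 0 = 50·0.05788/0.06455 + 0 ≈ 44.83 → 45.
Denver 0.07290: bracket 0.06456–0.11983 → index 51–100; slope 49/0.05527, offset 0.00834.
AQI = 51 + 49/0.05527·0.00834 ≈ 58.39 ⇒ 58.
Ulaanbaatar: 0.10440 ∈ [0.06456, 0.11983] ↔ index [51, 100].
51 + (0.10440−0.06456)·(100−51)/(0.11983−0.06456) = 51 + 0.03984·49/0.05527 ≈ 86.32, so AQI = 86.
AQIs: Kraków=14, Fresno=45, Denver=58, Ulaanbaatar=86. Kraków (14) − Ulaanbaatar (86) = -72.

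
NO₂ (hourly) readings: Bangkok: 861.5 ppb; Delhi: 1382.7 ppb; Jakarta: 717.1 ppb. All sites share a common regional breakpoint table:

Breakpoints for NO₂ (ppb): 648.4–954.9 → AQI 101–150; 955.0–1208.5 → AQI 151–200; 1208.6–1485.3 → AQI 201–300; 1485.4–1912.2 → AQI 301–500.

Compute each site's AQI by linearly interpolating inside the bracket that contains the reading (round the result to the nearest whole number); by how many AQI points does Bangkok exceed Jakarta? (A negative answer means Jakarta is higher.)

23

Bangkok: row 648.4–954.9 (AQI 101–150). (150−101)·(861.5−648.4)/(954.9−648.4) + 101 = 49·213.1/306.5 + 101 ≈ 135.07 → 135.
Delhi: row 1208.6–1485.3 (AQI 201–300). (300−201)·(1382.7−1208.6)/(1485.3−1208.6) + 201 = 99·174.1/276.7 + 201 ≈ 263.29 → 263.
Jakarta: row 648.4–954.9 (AQI 101–150). (150−101)·(717.1−648.4)/(954.9−648.4) + 101 = 49·68.7/306.5 + 101 ≈ 111.98 → 112.
AQIs: Bangkok=135, Delhi=263, Jakarta=112. Bangkok (135) − Jakarta (112) = 23.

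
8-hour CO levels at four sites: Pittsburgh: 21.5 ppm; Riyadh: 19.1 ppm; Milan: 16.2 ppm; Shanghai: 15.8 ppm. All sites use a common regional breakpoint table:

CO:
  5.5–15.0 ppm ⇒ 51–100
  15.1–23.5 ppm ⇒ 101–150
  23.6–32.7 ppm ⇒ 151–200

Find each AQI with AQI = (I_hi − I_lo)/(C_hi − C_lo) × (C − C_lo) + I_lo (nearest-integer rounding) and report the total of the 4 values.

Pittsburgh: 21.5 ∈ [15.1, 23.5] ↔ index [101, 150].
101 + (21.5−15.1)·(150−101)/(23.5−15.1) = 101 + 6.4·49/8.4 ≈ 138.33, so AQI = 138.
Riyadh: 19.1 lies in 15.1–23.5, so I_lo=101, I_hi=150, C_lo=15.1, C_hi=23.5.
(150−101)/(23.5−15.1) × (19.1−15.1) + 101 = 49/8.4 × 4.0 + 101 ≈ 124.33 → 124.
Milan 16.2: bracket 15.1–23.5 → index 101–150; slope 49/8.4, offset 1.1.
AQI = 101 + 49/8.4·1.1 ≈ 107.42 ⇒ 107.
Shanghai: row 15.1–23.5 (AQI 101–150). (150−101)·(15.8−15.1)/(23.5−15.1) + 101 = 49·0.7/8.4 + 101 ≈ 105.08 → 105.
AQIs: Pittsburgh=138, Riyadh=124, Milan=107, Shanghai=105. Sum = 138 + 124 + 107 + 105 = 474.

474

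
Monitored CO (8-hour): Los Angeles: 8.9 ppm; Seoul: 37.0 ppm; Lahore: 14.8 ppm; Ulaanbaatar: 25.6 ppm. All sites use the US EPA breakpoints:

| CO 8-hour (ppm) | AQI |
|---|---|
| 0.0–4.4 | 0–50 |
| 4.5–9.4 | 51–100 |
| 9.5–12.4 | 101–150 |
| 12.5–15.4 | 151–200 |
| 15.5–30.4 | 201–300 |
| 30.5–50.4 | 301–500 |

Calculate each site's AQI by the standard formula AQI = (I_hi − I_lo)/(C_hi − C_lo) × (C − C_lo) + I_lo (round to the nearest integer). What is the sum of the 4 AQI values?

919

Los Angeles 8.9: bracket 4.5–9.4 → index 51–100; slope 49/4.9, offset 4.4.
AQI = 51 + 49/4.9·4.4 ≈ 95.00 ⇒ 95.
Seoul 37.0: bracket 30.5–50.4 → index 301–500; slope 199/19.9, offset 6.5.
AQI = 301 + 199/19.9·6.5 ≈ 366.00 ⇒ 366.
Lahore: row 12.5–15.4 (AQI 151–200). (200−151)·(14.8−12.5)/(15.4−12.5) + 151 = 49·2.3/2.9 + 151 ≈ 189.86 → 190.
Ulaanbaatar: 25.6 lies in 15.5–30.4, so I_lo=201, I_hi=300, C_lo=15.5, C_hi=30.4.
(300−201)/(30.4−15.5) × (25.6−15.5) + 201 = 99/14.9 × 10.1 + 201 ≈ 268.11 → 268.
AQIs: Los Angeles=95, Seoul=366, Lahore=190, Ulaanbaatar=268. Sum = 95 + 366 + 190 + 268 = 919.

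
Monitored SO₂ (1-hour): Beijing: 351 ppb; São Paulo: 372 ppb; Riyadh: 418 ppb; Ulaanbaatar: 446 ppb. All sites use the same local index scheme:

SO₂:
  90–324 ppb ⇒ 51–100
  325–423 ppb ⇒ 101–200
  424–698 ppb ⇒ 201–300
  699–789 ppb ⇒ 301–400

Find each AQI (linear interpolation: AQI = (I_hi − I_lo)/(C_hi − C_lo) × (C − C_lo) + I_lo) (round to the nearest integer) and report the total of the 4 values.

679

Beijing 351: bracket 325–423 → index 101–200; slope 99/98, offset 26.
AQI = 101 + 99/98·26 ≈ 127.27 ⇒ 127.
São Paulo: 372 lies in 325–423, so I_lo=101, I_hi=200, C_lo=325, C_hi=423.
(200−101)/(423−325) × (372−325) + 101 = 99/98 × 47 + 101 ≈ 148.48 → 148.
Riyadh: row 325–423 (AQI 101–200). (200−101)·(418−325)/(423−325) + 101 = 99·93/98 + 101 ≈ 194.95 → 195.
Ulaanbaatar: 446 lies in 424–698, so I_lo=201, I_hi=300, C_lo=424, C_hi=698.
(300−201)/(698−424) × (446−424) + 201 = 99/274 × 22 + 201 ≈ 208.95 → 209.
AQIs: Beijing=127, São Paulo=148, Riyadh=195, Ulaanbaatar=209. Sum = 127 + 148 + 195 + 209 = 679.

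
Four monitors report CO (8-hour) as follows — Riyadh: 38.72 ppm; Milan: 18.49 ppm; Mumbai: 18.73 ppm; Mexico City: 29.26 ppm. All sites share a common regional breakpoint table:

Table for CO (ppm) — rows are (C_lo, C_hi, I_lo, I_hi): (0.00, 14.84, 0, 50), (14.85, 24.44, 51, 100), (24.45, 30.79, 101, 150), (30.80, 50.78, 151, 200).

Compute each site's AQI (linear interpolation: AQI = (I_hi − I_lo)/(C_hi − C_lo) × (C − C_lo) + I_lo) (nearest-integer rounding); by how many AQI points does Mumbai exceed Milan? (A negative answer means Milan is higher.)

Riyadh: 38.72 lies in 30.80–50.78, so I_lo=151, I_hi=200, C_lo=30.80, C_hi=50.78.
(200−151)/(50.78−30.80) × (38.72−30.80) + 151 = 49/19.98 × 7.92 + 151 ≈ 170.42 → 170.
Milan: 18.49 ∈ [14.85, 24.44] ↔ index [51, 100].
51 + (18.49−14.85)·(100−51)/(24.44−14.85) = 51 + 3.64·49/9.59 ≈ 69.60, so AQI = 70.
Mumbai: 18.73 lies in 14.85–24.44, so I_lo=51, I_hi=100, C_lo=14.85, C_hi=24.44.
(100−51)/(24.44−14.85) × (18.73−14.85) + 51 = 49/9.59 × 3.88 + 51 ≈ 70.82 → 71.
Mexico City: row 24.45–30.79 (AQI 101–150). (150−101)·(29.26−24.45)/(30.79−24.45) + 101 = 49·4.81/6.34 + 101 ≈ 138.18 → 138.
AQIs: Riyadh=170, Milan=70, Mumbai=71, Mexico City=138. Mumbai (71) − Milan (70) = 1.

1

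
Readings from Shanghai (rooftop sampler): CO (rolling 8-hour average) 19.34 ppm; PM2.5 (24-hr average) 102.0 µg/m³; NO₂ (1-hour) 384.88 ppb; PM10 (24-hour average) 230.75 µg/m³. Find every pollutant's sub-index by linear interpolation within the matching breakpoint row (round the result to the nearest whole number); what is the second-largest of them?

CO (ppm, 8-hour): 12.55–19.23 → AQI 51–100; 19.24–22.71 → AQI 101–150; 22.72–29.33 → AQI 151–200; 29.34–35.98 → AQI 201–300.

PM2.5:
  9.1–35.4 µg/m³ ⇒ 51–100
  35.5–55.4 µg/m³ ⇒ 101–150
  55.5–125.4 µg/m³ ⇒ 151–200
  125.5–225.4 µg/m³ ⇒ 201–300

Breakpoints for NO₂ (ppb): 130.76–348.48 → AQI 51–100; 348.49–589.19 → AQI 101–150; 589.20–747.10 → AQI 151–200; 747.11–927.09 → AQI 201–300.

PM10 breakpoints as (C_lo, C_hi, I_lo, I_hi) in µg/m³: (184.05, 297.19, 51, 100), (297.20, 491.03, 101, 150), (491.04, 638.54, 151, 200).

CO: 19.34 ∈ [19.24, 22.71] ↔ index [101, 150].
101 + (19.34−19.24)·(150−101)/(22.71−19.24) = 101 + 0.10·49/3.47 ≈ 102.41, so AQI = 102.
PM2.5: 102.0 lies in 55.5–125.4, so I_lo=151, I_hi=200, C_lo=55.5, C_hi=125.4.
(200−151)/(125.4−55.5) × (102.0−55.5) + 151 = 49/69.9 × 46.5 + 151 ≈ 183.60 → 184.
NO₂: 384.88 ∈ [348.49, 589.19] ↔ index [101, 150].
101 + (384.88−348.49)·(150−101)/(589.19−348.49) = 101 + 36.39·49/240.70 ≈ 108.41, so AQI = 108.
PM10 230.75: bracket 184.05–297.19 → index 51–100; slope 49/113.14, offset 46.70.
AQI = 51 + 49/113.14·46.70 ≈ 71.23 ⇒ 71.
Sub-indices: CO→102, PM2.5→184, NO₂→108, PM10→71. Ranked high→low: 184, 108, 102, 71. Second-highest sub-index = 108.

108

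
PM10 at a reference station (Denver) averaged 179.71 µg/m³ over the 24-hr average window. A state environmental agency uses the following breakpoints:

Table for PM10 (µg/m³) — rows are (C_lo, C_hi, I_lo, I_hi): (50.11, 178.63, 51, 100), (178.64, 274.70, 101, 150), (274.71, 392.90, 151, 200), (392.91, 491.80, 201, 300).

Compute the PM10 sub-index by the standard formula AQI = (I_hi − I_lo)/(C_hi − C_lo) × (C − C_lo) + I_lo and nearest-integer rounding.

102

PM10: 179.71 ∈ [178.64, 274.70] ↔ index [101, 150].
101 + (179.71−178.64)·(150−101)/(274.70−178.64) = 101 + 1.07·49/96.06 ≈ 101.55, so AQI = 102.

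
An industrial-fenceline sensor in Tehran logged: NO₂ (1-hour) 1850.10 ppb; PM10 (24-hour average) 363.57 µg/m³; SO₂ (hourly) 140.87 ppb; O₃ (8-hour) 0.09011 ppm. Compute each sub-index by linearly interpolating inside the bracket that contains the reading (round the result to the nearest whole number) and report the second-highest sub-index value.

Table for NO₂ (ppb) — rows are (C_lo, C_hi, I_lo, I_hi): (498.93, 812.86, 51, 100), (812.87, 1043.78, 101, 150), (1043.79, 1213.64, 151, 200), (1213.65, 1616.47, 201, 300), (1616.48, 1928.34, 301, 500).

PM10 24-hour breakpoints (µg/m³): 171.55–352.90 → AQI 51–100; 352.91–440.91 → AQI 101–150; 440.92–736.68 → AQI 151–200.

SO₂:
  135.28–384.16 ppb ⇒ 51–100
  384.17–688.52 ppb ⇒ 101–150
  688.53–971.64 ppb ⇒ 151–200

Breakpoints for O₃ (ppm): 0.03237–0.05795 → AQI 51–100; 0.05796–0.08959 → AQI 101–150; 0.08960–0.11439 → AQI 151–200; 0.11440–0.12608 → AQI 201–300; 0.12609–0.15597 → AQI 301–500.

152

NO₂ 1850.10: bracket 1616.48–1928.34 → index 301–500; slope 199/311.86, offset 233.62.
AQI = 301 + 199/311.86·233.62 ≈ 450.07 ⇒ 450.
PM10: row 352.91–440.91 (AQI 101–150). (150−101)·(363.57−352.91)/(440.91−352.91) + 101 = 49·10.66/88.00 + 101 ≈ 106.94 → 107.
SO₂: row 135.28–384.16 (AQI 51–100). (100−51)·(140.87−135.28)/(384.16−135.28) + 51 = 49·5.59/248.88 + 51 ≈ 52.10 → 52.
O₃: 0.09011 lies in 0.08960–0.11439, so I_lo=151, I_hi=200, C_lo=0.08960, C_hi=0.11439.
(200−151)/(0.11439−0.08960) × (0.09011−0.08960) + 151 = 49/0.02479 × 0.00051 + 151 ≈ 152.01 → 152.
Sub-indices: NO₂→450, PM10→107, SO₂→52, O₃→152. Ranked high→low: 450, 152, 107, 52. Second-highest sub-index = 152.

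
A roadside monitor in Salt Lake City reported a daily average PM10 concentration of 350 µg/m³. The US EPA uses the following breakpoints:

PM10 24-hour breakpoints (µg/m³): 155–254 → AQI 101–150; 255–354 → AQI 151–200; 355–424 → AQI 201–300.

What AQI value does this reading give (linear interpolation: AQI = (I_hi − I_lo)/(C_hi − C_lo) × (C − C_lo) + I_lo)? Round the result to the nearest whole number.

198

PM10: row 255–354 (AQI 151–200). (200−151)·(350−255)/(354−255) + 151 = 49·95/99 + 151 ≈ 198.02 → 198.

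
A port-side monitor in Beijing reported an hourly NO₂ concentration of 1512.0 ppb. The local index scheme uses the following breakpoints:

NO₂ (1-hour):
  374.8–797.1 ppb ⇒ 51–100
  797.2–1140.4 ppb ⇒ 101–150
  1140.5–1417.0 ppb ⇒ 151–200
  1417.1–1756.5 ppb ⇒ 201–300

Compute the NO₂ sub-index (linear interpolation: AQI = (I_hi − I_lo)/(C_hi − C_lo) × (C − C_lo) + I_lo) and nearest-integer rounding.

229

NO₂: 1512.0 lies in 1417.1–1756.5, so I_lo=201, I_hi=300, C_lo=1417.1, C_hi=1756.5.
(300−201)/(1756.5−1417.1) × (1512.0−1417.1) + 201 = 99/339.4 × 94.9 + 201 ≈ 228.68 → 229.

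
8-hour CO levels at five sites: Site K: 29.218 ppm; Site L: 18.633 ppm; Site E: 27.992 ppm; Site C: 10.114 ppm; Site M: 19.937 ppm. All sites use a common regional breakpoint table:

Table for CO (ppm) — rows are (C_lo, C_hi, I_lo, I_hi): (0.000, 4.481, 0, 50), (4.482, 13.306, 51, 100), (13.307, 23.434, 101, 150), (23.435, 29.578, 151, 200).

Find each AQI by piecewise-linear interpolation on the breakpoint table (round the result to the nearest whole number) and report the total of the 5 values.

Site K: 29.218 ∈ [23.435, 29.578] ↔ index [151, 200].
151 + (29.218−23.435)·(200−151)/(29.578−23.435) = 151 + 5.783·49/6.143 ≈ 197.13, so AQI = 197.
Site L: row 13.307–23.434 (AQI 101–150). (150−101)·(18.633−13.307)/(23.434−13.307) + 101 = 49·5.326/10.127 + 101 ≈ 126.77 → 127.
Site E: 27.992 lies in 23.435–29.578, so I_lo=151, I_hi=200, C_lo=23.435, C_hi=29.578.
(200−151)/(29.578−23.435) × (27.992−23.435) + 151 = 49/6.143 × 4.557 + 151 ≈ 187.35 → 187.
Site C: 10.114 ∈ [4.482, 13.306] ↔ index [51, 100].
51 + (10.114−4.482)·(100−51)/(13.306−4.482) = 51 + 5.632·49/8.824 ≈ 82.27, so AQI = 82.
Site M: row 13.307–23.434 (AQI 101–150). (150−101)·(19.937−13.307)/(23.434−13.307) + 101 = 49·6.630/10.127 + 101 ≈ 133.08 → 133.
AQIs: Site K=197, Site L=127, Site E=187, Site C=82, Site M=133. Sum = 197 + 127 + 187 + 82 + 133 = 726.

726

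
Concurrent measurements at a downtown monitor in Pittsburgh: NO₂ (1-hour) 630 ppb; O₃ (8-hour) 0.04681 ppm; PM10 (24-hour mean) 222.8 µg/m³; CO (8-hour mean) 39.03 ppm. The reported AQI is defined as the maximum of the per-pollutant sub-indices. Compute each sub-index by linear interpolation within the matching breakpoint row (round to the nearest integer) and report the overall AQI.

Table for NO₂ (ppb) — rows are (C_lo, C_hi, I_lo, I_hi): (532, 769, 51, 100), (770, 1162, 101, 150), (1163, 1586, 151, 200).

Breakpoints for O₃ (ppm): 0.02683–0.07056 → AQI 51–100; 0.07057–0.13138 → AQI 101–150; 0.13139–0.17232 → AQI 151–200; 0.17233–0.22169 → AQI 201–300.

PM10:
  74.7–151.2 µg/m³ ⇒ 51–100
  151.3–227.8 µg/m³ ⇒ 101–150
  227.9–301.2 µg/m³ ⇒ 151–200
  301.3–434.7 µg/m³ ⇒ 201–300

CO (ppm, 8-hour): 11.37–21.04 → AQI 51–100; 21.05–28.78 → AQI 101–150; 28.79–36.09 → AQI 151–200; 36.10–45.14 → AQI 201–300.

NO₂: 630 ∈ [532, 769] ↔ index [51, 100].
51 + (630−532)·(100−51)/(769−532) = 51 + 98·49/237 ≈ 71.26, so AQI = 71.
O₃ 0.04681: bracket 0.02683–0.07056 → index 51–100; slope 49/0.04373, offset 0.01998.
AQI = 51 + 49/0.04373·0.01998 ≈ 73.39 ⇒ 73.
PM10: 222.8 ∈ [151.3, 227.8] ↔ index [101, 150].
101 + (222.8−151.3)·(150−101)/(227.8−151.3) = 101 + 71.5·49/76.5 ≈ 146.80, so AQI = 147.
CO: 39.03 lies in 36.10–45.14, so I_lo=201, I_hi=300, C_lo=36.10, C_hi=45.14.
(300−201)/(45.14−36.10) × (39.03−36.10) + 201 = 99/9.04 × 2.93 + 201 ≈ 233.09 → 233.
Sub-indices: NO₂→71, O₃→73, PM10→147, CO→233. Overall AQI = max = 233; dominant pollutant is CO.

233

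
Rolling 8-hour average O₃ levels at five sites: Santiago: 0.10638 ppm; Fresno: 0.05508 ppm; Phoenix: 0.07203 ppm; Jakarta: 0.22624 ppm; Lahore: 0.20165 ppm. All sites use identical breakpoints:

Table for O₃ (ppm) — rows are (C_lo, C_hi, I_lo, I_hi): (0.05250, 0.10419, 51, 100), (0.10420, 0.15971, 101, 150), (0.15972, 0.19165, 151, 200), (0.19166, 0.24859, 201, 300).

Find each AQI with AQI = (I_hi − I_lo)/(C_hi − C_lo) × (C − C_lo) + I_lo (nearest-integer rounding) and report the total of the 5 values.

705

Santiago 0.10638: bracket 0.10420–0.15971 → index 101–150; slope 49/0.05551, offset 0.00218.
AQI = 101 + 49/0.05551·0.00218 ≈ 102.92 ⇒ 103.
Fresno: row 0.05250–0.10419 (AQI 51–100). (100−51)·(0.05508−0.05250)/(0.10419−0.05250) + 51 = 49·0.00258/0.05169 + 51 ≈ 53.45 → 53.
Phoenix: 0.07203 lies in 0.05250–0.10419, so I_lo=51, I_hi=100, C_lo=0.05250, C_hi=0.10419.
(100−51)/(0.10419−0.05250) × (0.07203−0.05250) + 51 = 49/0.05169 × 0.01953 + 51 ≈ 69.51 → 70.
Jakarta: 0.22624 lies in 0.19166–0.24859, so I_lo=201, I_hi=300, C_lo=0.19166, C_hi=0.24859.
(300−201)/(0.24859−0.19166) × (0.22624−0.19166) + 201 = 99/0.05693 × 0.03458 + 201 ≈ 261.13 → 261.
Lahore 0.20165: bracket 0.19166–0.24859 → index 201–300; slope 99/0.05693, offset 0.00999.
AQI = 201 + 99/0.05693·0.00999 ≈ 218.37 ⇒ 218.
AQIs: Santiago=103, Fresno=53, Phoenix=70, Jakarta=261, Lahore=218. Sum = 103 + 53 + 70 + 261 + 218 = 705.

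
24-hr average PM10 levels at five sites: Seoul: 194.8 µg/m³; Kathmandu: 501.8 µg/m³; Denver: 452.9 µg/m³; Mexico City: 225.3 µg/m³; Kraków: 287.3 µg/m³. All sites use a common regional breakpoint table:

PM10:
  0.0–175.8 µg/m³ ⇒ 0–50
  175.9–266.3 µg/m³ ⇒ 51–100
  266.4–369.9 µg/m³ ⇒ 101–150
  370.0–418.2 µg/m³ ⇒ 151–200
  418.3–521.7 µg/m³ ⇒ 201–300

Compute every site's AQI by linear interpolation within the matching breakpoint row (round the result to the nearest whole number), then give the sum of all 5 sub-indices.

765

Seoul: row 175.9–266.3 (AQI 51–100). (100−51)·(194.8−175.9)/(266.3−175.9) + 51 = 49·18.9/90.4 + 51 ≈ 61.24 → 61.
Kathmandu 501.8: bracket 418.3–521.7 → index 201–300; slope 99/103.4, offset 83.5.
AQI = 201 + 99/103.4·83.5 ≈ 280.95 ⇒ 281.
Denver: row 418.3–521.7 (AQI 201–300). (300−201)·(452.9−418.3)/(521.7−418.3) + 201 = 99·34.6/103.4 + 201 ≈ 234.13 → 234.
Mexico City 225.3: bracket 175.9–266.3 → index 51–100; slope 49/90.4, offset 49.4.
AQI = 51 + 49/90.4·49.4 ≈ 77.78 ⇒ 78.
Kraków: row 266.4–369.9 (AQI 101–150). (150−101)·(287.3−266.4)/(369.9−266.4) + 101 = 49·20.9/103.5 + 101 ≈ 110.89 → 111.
AQIs: Seoul=61, Kathmandu=281, Denver=234, Mexico City=78, Kraków=111. Sum = 61 + 281 + 234 + 78 + 111 = 765.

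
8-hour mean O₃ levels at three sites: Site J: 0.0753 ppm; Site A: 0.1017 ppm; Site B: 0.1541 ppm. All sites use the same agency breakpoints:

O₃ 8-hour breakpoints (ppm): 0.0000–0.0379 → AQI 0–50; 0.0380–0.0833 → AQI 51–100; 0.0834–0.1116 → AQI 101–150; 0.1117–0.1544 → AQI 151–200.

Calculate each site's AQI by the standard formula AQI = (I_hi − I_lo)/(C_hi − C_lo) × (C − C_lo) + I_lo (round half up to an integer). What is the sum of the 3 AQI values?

Site J: 0.0753 lies in 0.0380–0.0833, so I_lo=51, I_hi=100, C_lo=0.0380, C_hi=0.0833.
(100−51)/(0.0833−0.0380) × (0.0753−0.0380) + 51 = 49/0.0453 × 0.0373 + 51 ≈ 91.35 → 91.
Site A: 0.1017 ∈ [0.0834, 0.1116] ↔ index [101, 150].
101 + (0.1017−0.0834)·(150−101)/(0.1116−0.0834) = 101 + 0.0183·49/0.0282 ≈ 132.80, so AQI = 133.
Site B: 0.1541 ∈ [0.1117, 0.1544] ↔ index [151, 200].
151 + (0.1541−0.1117)·(200−151)/(0.1544−0.1117) = 151 + 0.0424·49/0.0427 ≈ 199.66, so AQI = 200.
AQIs: Site J=91, Site A=133, Site B=200. Sum = 91 + 133 + 200 = 424.

424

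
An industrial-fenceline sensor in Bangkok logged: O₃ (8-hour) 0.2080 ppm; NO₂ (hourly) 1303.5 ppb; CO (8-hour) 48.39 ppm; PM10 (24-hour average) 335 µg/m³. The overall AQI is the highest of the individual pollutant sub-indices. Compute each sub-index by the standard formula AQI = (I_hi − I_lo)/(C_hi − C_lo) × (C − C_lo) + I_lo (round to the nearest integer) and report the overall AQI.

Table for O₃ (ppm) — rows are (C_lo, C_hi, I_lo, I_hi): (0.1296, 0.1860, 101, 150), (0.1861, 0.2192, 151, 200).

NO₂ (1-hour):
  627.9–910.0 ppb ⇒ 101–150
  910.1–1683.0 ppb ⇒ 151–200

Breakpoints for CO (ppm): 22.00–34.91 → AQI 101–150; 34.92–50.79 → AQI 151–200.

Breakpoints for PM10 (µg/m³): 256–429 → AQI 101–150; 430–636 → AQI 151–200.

O₃: 0.2080 lies in 0.1861–0.2192, so I_lo=151, I_hi=200, C_lo=0.1861, C_hi=0.2192.
(200−151)/(0.2192−0.1861) × (0.2080−0.1861) + 151 = 49/0.0331 × 0.0219 + 151 ≈ 183.42 → 183.
NO₂: 1303.5 lies in 910.1–1683.0, so I_lo=151, I_hi=200, C_lo=910.1, C_hi=1683.0.
(200−151)/(1683.0−910.1) × (1303.5−910.1) + 151 = 49/772.9 × 393.4 + 151 ≈ 175.94 → 176.
CO: 48.39 ∈ [34.92, 50.79] ↔ index [151, 200].
151 + (48.39−34.92)·(200−151)/(50.79−34.92) = 151 + 13.47·49/15.87 ≈ 192.59, so AQI = 193.
PM10: 335 lies in 256–429, so I_lo=101, I_hi=150, C_lo=256, C_hi=429.
(150−101)/(429−256) × (335−256) + 101 = 49/173 × 79 + 101 ≈ 123.38 → 123.
Sub-indices: O₃→183, NO₂→176, CO→193, PM10→123. Overall AQI = max = 193; dominant pollutant is CO.
AQI 193: Unhealthy.

193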